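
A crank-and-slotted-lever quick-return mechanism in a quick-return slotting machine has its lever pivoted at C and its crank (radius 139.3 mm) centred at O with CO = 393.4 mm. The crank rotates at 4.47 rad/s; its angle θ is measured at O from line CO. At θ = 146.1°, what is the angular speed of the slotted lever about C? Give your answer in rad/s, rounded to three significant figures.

ω = 4.47 rad/s
Crank pin A relative to C: A = (d + r cosθ, r sinθ); lever angle φ = atan2(r sinθ, d + r cosθ).
Differentiating tanφ: φ̇ = rω(d cosθ + r)/(d² + r² + 2dr cosθ).
d² + r² + 2dr cosθ = |CA|² = 0.0831977 m²;  d cosθ + r = -0.18723 m.
|ω_lever| = |0.1393·4.47·-0.18723| / 0.0831977 = 1.4012 rad/s.

1.40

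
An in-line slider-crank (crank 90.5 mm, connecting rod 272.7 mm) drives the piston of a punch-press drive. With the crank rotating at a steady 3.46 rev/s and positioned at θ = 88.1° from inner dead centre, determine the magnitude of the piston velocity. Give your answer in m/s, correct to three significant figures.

ω = 2π·3.46 = 21.74 rad/s
For an in-line slider-crank, x = r cosθ + √(L² − r² sin²θ), so v = −rω sinθ·[1 + r cosθ/√(L² − r² sin²θ)].
With r = 0.0905 m, L = 0.2727 m, θ = 88.1°: √(L² − r² sin²θ) = 0.25726 m.
v = −0.0905·21.74·0.99945·[1 + 0.0905·0.03316/0.25726] = -1.9893 m/s.
|v| = 1.9893 m/s.

1.99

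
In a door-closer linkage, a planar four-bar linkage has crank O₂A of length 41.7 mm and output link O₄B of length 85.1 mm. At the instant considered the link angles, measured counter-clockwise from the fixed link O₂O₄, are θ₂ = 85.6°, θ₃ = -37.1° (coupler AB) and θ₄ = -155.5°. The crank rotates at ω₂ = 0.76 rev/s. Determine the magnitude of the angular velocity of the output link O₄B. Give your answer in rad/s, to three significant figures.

2.24

ω₂ = 4.775 rad/s (from 0.76 rev/s).
Differentiating the loop-closure r₂e^{iθ₂}+r₃e^{iθ₃}=r₁+r₄e^{iθ₄} gives r₂ω₂e^{iθ₂}+r₃ω₃e^{iθ₃}=r₄ω₄e^{iθ₄}.
Eliminating the other unknown: ω₄ = r₂ω₂ sin(θ₂−θ₃) / [r₄ sin(θ₄−θ₃)].
Numerator sine = +0.84151; denominator sine = -0.87965.
Result = 0.0417·4.775·(+0.84151) / (0.0851·(-0.87965)) = -2.2385 rad/s; magnitude 2.2385 rad/s.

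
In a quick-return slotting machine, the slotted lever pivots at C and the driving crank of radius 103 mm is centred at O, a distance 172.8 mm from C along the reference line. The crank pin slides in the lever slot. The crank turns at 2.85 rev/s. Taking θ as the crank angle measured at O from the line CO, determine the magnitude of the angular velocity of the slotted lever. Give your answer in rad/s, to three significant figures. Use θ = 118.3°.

1.65

ω = 17.91 rad/s (from 2.85 rev/s).
Crank pin A relative to C: A = (d + r cosθ, r sinθ); lever angle φ = atan2(r sinθ, d + r cosθ).
Differentiating tanφ: φ̇ = rω(d cosθ + r)/(d² + r² + 2dr cosθ).
d² + r² + 2dr cosθ = |CA|² = 0.0235928 m²;  d cosθ + r = +0.021078 m.
|ω_lever| = |0.103·17.91·+0.021078| / 0.0235928 = 1.6478 rad/s.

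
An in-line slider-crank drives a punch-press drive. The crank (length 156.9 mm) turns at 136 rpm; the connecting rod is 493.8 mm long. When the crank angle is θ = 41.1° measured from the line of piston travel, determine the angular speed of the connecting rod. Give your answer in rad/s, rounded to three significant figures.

ω = 14.24 rad/s (converted from 136 rpm).
The rod makes angle φ with the slider axis where L sinφ = r sinθ; differentiating, L cosφ·φ̇ = r ω cosθ.
L cosφ = √(L² − r² sin²θ) = 0.48291 m.
|ω_rod| = r ω |cosθ| / √(L² − r² sin²θ) = 0.1569·14.24·0.75356/0.48291 = 3.487 rad/s.

3.49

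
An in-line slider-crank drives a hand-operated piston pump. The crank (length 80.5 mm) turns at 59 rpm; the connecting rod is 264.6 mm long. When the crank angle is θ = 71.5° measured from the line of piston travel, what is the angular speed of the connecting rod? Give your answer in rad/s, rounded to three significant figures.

ω = 6.178 rad/s (converted from 59 rpm).
The rod makes angle φ with the slider axis where L sinφ = r sinθ; differentiating, L cosφ·φ̇ = r ω cosθ.
L cosφ = √(L² − r² sin²θ) = 0.25335 m.
|ω_rod| = r ω |cosθ| / √(L² − r² sin²θ) = 0.0805·6.178·0.31730/0.25335 = 0.62292 rad/s.

0.623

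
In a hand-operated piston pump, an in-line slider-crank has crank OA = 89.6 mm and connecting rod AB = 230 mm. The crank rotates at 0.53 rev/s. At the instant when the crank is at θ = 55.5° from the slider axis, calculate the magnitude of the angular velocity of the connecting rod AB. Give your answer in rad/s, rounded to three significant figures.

ω = 3.33 rad/s (converted from 0.53 rev/s).
The rod makes angle φ with the slider axis where L sinφ = r sinθ; differentiating, L cosφ·φ̇ = r ω cosθ.
L cosφ = √(L² − r² sin²θ) = 0.21782 m.
|ω_rod| = r ω |cosθ| / √(L² − r² sin²θ) = 0.0896·3.33·0.56641/0.21782 = 0.77586 rad/s.

0.776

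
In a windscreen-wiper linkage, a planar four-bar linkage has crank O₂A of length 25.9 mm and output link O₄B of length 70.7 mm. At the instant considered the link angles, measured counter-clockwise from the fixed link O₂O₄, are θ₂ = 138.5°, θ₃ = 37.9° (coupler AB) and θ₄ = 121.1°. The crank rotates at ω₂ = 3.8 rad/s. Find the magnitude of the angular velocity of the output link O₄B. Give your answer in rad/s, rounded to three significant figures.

1.38

ω₂ = 3.8 rad/s
Differentiating the loop-closure r₂e^{iθ₂}+r₃e^{iθ₃}=r₁+r₄e^{iθ₄} gives r₂ω₂e^{iθ₂}+r₃ω₃e^{iθ₃}=r₄ω₄e^{iθ₄}.
Eliminating the other unknown: ω₄ = r₂ω₂ sin(θ₂−θ₃) / [r₄ sin(θ₄−θ₃)].
Numerator sine = +0.98294; denominator sine = +0.99297.
Result = 0.0259·3.8·(+0.98294) / (0.0707·(+0.99297)) = +1.378 rad/s; magnitude 1.378 rad/s.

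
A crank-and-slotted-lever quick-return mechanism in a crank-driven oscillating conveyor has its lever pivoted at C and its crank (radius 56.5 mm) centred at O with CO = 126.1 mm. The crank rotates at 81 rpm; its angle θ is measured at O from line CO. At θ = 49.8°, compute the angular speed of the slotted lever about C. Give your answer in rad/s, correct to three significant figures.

2.34

ω = 8.482 rad/s (from 81 rpm).
Crank pin A relative to C: A = (d + r cosθ, r sinθ); lever angle φ = atan2(r sinθ, d + r cosθ).
Differentiating tanφ: φ̇ = rω(d cosθ + r)/(d² + r² + 2dr cosθ).
d² + r² + 2dr cosθ = |CA|² = 0.0282908 m²;  d cosθ + r = +0.13789 m.
|ω_lever| = |0.0565·8.482·+0.13789| / 0.0282908 = 2.3359 rad/s.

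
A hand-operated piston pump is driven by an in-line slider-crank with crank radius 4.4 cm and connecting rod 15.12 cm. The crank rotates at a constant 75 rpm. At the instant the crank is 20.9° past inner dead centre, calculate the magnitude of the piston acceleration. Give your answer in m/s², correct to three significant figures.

3.14

ω = 2π·75/60 = 7.854 rad/s
x(θ) = r cosθ + √(L² − r² sin²θ); with ω constant, a = ω²·d²x/dθ².
d²x/dθ² = −r cosθ − r²(cos2θ)/√u − r⁴ sin²2θ/(4u^{3/2}),  u = L² − r² sin²θ = 0.0226151 m².
Substituting r = 0.044 m, L = 0.1512 m, θ = 20.9°: d²x/dθ² = -0.050825 m.
a = ω²·d²x/dθ² = (7.854)²·(-0.050825) = -3.1351 m/s²;  |a| = 3.1351 m/s².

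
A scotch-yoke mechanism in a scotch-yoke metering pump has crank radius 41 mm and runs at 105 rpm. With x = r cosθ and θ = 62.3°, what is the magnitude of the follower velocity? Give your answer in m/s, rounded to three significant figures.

ω = 11 rad/s (from 105 rpm).
x = r cosθ ⇒ ẋ = −rω sinθ.
|v| = rω|sinθ| = 0.041·11·|sin 62.3°| = 0.39915 m/s.

0.399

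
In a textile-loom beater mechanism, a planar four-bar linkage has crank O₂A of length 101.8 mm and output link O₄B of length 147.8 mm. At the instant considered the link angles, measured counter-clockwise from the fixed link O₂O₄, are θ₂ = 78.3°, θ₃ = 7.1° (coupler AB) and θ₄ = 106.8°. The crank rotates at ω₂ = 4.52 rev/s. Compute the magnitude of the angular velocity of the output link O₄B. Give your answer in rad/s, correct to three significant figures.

18.8

ω₂ = 28.4 rad/s (from 4.52 rev/s).
Differentiating the loop-closure r₂e^{iθ₂}+r₃e^{iθ₃}=r₁+r₄e^{iθ₄} gives r₂ω₂e^{iθ₂}+r₃ω₃e^{iθ₃}=r₄ω₄e^{iθ₄}.
Eliminating the other unknown: ω₄ = r₂ω₂ sin(θ₂−θ₃) / [r₄ sin(θ₄−θ₃)].
Numerator sine = +0.94665; denominator sine = +0.98570.
Result = 0.1018·28.4·(+0.94665) / (0.1478·(+0.98570)) = +18.786 rad/s; magnitude 18.786 rad/s.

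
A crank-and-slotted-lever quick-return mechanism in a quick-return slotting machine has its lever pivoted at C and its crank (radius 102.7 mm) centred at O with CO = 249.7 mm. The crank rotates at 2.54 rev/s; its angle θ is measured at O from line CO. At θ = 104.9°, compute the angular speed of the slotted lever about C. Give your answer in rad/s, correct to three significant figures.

ω = 15.96 rad/s (from 2.54 rev/s).
Crank pin A relative to C: A = (d + r cosθ, r sinθ); lever angle φ = atan2(r sinθ, d + r cosθ).
Differentiating tanφ: φ̇ = rω(d cosθ + r)/(d² + r² + 2dr cosθ).
d² + r² + 2dr cosθ = |CA|² = 0.0597095 m²;  d cosθ + r = +0.038494 m.
|ω_lever| = |0.1027·15.96·+0.038494| / 0.0597095 = 1.0567 rad/s.

1.06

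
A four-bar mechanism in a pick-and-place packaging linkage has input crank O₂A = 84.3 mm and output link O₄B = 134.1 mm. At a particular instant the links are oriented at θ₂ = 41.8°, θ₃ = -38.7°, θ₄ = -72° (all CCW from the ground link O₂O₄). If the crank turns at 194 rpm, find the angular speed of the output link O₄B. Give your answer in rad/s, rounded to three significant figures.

22.9

ω₂ = 20.32 rad/s (from 194 rpm).
Differentiating the loop-closure r₂e^{iθ₂}+r₃e^{iθ₃}=r₁+r₄e^{iθ₄} gives r₂ω₂e^{iθ₂}+r₃ω₃e^{iθ₃}=r₄ω₄e^{iθ₄}.
Eliminating the other unknown: ω₄ = r₂ω₂ sin(θ₂−θ₃) / [r₄ sin(θ₄−θ₃)].
Numerator sine = +0.98629; denominator sine = -0.54902.
Result = 0.0843·20.32·(+0.98629) / (0.1341·(-0.54902)) = -22.943 rad/s; magnitude 22.943 rad/s.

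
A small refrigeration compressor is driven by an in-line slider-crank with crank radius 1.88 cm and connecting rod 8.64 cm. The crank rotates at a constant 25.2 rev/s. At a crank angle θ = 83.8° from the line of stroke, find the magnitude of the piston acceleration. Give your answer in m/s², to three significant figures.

51.6

ω = 2π·25.2 = 158.3 rad/s
x(θ) = r cosθ + √(L² − r² sin²θ); with ω constant, a = ω²·d²x/dθ².
d²x/dθ² = −r cosθ − r²(cos2θ)/√u − r⁴ sin²2θ/(4u^{3/2}),  u = L² − r² sin²θ = 0.00711564 m².
Substituting r = 0.0188 m, L = 0.0864 m, θ = 83.8°: d²x/dθ² = +0.0020594 m.
a = ω²·d²x/dθ² = (158.3)²·(+0.0020594) = +51.63 m/s²;  |a| = 51.63 m/s².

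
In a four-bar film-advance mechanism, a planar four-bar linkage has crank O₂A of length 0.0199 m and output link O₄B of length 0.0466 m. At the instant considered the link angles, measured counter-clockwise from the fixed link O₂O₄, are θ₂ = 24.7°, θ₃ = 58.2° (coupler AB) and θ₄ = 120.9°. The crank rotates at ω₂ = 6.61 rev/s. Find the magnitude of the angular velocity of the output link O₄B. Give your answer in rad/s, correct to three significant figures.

ω₂ = 41.53 rad/s (from 6.61 rev/s).
Differentiating the loop-closure r₂e^{iθ₂}+r₃e^{iθ₃}=r₁+r₄e^{iθ₄} gives r₂ω₂e^{iθ₂}+r₃ω₃e^{iθ₃}=r₄ω₄e^{iθ₄}.
Eliminating the other unknown: ω₄ = r₂ω₂ sin(θ₂−θ₃) / [r₄ sin(θ₄−θ₃)].
Numerator sine = -0.55194; denominator sine = +0.88862.
Result = 0.0199·41.53·(-0.55194) / (0.0466·(+0.88862)) = -11.016 rad/s; magnitude 11.016 rad/s.

11.0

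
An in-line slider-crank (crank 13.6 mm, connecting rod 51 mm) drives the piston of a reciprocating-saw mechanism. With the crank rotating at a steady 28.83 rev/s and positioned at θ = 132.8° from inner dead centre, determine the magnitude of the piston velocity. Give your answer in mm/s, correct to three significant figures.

ω = 2π·28.8 = 181.1 rad/s
For an in-line slider-crank, x = r cosθ + √(L² − r² sin²θ), so v = −rω sinθ·[1 + r cosθ/√(L² − r² sin²θ)].
With r = 0.0136 m, L = 0.051 m, θ = 132.8°: √(L² − r² sin²θ) = 0.050014 m.
v = −0.0136·181.1·0.73373·[1 + 0.0136·-0.67944/0.050014] = -1.4736 m/s.
|v| = 1.4736 m/s = 1473.6 mm/s.

1470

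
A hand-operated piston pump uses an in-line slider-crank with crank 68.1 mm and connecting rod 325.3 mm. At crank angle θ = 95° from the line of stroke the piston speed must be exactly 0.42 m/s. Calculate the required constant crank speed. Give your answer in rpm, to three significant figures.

60.2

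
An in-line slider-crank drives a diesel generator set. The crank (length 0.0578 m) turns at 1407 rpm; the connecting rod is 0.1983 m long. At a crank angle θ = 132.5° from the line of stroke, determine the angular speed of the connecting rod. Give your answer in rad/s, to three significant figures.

ω = 147.3 rad/s (converted from 1407 rpm).
The rod makes angle φ with the slider axis where L sinφ = r sinθ; differentiating, L cosφ·φ̇ = r ω cosθ.
L cosφ = √(L² − r² sin²θ) = 0.19367 m.
|ω_rod| = r ω |cosθ| / √(L² − r² sin²θ) = 0.0578·147.3·0.67559/0.19367 = 29.708 rad/s.

29.7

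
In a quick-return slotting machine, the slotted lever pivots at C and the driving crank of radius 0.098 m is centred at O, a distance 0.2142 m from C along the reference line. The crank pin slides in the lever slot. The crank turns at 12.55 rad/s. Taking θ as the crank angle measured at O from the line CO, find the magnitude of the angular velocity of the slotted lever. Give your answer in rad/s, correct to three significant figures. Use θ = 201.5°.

7.59

ω = 12.55 rad/s
Crank pin A relative to C: A = (d + r cosθ, r sinθ); lever angle φ = atan2(r sinθ, d + r cosθ).
Differentiating tanφ: φ̇ = rω(d cosθ + r)/(d² + r² + 2dr cosθ).
d² + r² + 2dr cosθ = |CA|² = 0.0164237 m²;  d cosθ + r = -0.1013 m.
|ω_lever| = |0.098·12.55·-0.1013| / 0.0164237 = 7.5856 rad/s.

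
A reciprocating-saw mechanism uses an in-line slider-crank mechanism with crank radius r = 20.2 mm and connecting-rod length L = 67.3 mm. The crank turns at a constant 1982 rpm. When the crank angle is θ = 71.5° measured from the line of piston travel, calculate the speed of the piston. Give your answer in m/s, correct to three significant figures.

4.37

ω = 2π·1982/60 = 207.6 rad/s
For an in-line slider-crank, x = r cosθ + √(L² − r² sin²θ), so v = −rω sinθ·[1 + r cosθ/√(L² − r² sin²θ)].
With r = 0.0202 m, L = 0.0673 m, θ = 71.5°: √(L² − r² sin²θ) = 0.064516 m.
v = −0.0202·207.6·0.94832·[1 + 0.0202·0.31730/0.064516] = -4.3709 m/s.
|v| = 4.3709 m/s.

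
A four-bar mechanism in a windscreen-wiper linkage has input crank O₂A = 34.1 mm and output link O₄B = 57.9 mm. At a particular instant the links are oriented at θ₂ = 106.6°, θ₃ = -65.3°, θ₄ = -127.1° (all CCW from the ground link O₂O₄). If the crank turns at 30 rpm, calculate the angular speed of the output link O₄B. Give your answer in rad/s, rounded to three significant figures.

0.296

ω₂ = 3.142 rad/s (from 30 rpm).
Differentiating the loop-closure r₂e^{iθ₂}+r₃e^{iθ₃}=r₁+r₄e^{iθ₄} gives r₂ω₂e^{iθ₂}+r₃ω₃e^{iθ₃}=r₄ω₄e^{iθ₄}.
Eliminating the other unknown: ω₄ = r₂ω₂ sin(θ₂−θ₃) / [r₄ sin(θ₄−θ₃)].
Numerator sine = +0.14090; denominator sine = -0.88130.
Result = 0.0341·3.142·(+0.14090) / (0.0579·(-0.88130)) = -0.29581 rad/s; magnitude 0.29581 rad/s.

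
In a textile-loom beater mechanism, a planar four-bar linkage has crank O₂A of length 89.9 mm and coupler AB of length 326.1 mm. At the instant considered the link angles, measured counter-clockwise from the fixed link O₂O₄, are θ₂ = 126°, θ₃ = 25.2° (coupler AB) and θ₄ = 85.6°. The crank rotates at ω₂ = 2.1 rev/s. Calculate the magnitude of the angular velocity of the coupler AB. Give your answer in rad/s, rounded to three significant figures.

2.71

ω₂ = 13.19 rad/s (from 2.1 rev/s).
Differentiating the loop-closure r₂e^{iθ₂}+r₃e^{iθ₃}=r₁+r₄e^{iθ₄} gives r₂ω₂e^{iθ₂}+r₃ω₃e^{iθ₃}=r₄ω₄e^{iθ₄}.
Eliminating the other unknown: ω₃ = r₂ω₂ sin(θ₄−θ₂) / [r₃ sin(θ₃−θ₄)].
Numerator sine = -0.64812; denominator sine = -0.86949.
Result = 0.0899·13.19·(-0.64812) / (0.3261·(-0.86949)) = +2.7114 rad/s; magnitude 2.7114 rad/s.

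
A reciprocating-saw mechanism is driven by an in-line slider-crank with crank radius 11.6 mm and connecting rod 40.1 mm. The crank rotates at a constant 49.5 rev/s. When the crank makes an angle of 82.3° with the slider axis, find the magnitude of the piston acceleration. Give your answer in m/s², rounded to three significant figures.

176

ω = 2π·49.5 = 311 rad/s
x(θ) = r cosθ + √(L² − r² sin²θ); with ω constant, a = ω²·d²x/dθ².
d²x/dθ² = −r cosθ − r²(cos2θ)/√u − r⁴ sin²2θ/(4u^{3/2}),  u = L² − r² sin²θ = 0.00147587 m².
Substituting r = 0.0116 m, L = 0.0401 m, θ = 82.3°: d²x/dθ² = +0.001817 m.
a = ω²·d²x/dθ² = (311)²·(+0.001817) = +175.76 m/s²;  |a| = 175.76 m/s².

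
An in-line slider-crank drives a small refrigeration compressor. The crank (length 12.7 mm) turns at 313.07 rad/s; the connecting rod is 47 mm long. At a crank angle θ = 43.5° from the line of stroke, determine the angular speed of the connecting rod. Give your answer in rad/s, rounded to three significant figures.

62.5

ω = 313.1 rad/s
The rod makes angle φ with the slider axis where L sinφ = r sinθ; differentiating, L cosφ·φ̇ = r ω cosθ.
L cosφ = √(L² − r² sin²θ) = 0.04618 m.
|ω_rod| = r ω |cosθ| / √(L² − r² sin²θ) = 0.0127·313.1·0.72537/0.04618 = 62.453 rad/s.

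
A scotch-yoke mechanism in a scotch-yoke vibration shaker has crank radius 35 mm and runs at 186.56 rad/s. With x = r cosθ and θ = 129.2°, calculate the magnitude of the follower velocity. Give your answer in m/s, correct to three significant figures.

5.06

ω = 186.6 rad/s
x = r cosθ ⇒ ẋ = −rω sinθ.
|v| = rω|sinθ| = 0.035·186.6·|sin 129.2°| = 5.0601 m/s.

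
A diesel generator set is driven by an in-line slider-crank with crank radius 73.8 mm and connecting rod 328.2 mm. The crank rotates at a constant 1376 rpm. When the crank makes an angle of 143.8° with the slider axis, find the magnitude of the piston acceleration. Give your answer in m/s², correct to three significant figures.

ω = 2π·1376/60 = 144.1 rad/s
x(θ) = r cosθ + √(L² − r² sin²θ); with ω constant, a = ω²·d²x/dθ².
d²x/dθ² = −r cosθ − r²(cos2θ)/√u − r⁴ sin²2θ/(4u^{3/2}),  u = L² − r² sin²θ = 0.105815 m².
Substituting r = 0.0738 m, L = 0.3282 m, θ = 143.8°: d²x/dθ² = +0.054295 m.
a = ω²·d²x/dθ² = (144.1)²·(+0.054295) = +1127.3 m/s²;  |a| = 1127.3 m/s².

1130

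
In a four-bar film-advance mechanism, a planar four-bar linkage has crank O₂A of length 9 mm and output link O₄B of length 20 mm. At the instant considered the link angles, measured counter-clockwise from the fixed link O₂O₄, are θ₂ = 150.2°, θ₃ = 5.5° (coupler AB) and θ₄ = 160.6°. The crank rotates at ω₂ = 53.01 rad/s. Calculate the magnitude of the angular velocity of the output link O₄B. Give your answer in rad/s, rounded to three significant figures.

32.7

ω₂ = 53.01 rad/s
Differentiating the loop-closure r₂e^{iθ₂}+r₃e^{iθ₃}=r₁+r₄e^{iθ₄} gives r₂ω₂e^{iθ₂}+r₃ω₃e^{iθ₃}=r₄ω₄e^{iθ₄}.
Eliminating the other unknown: ω₄ = r₂ω₂ sin(θ₂−θ₃) / [r₄ sin(θ₄−θ₃)].
Numerator sine = +0.57786; denominator sine = +0.42104.
Result = 0.009·53.01·(+0.57786) / (0.02·(+0.42104)) = +32.74 rad/s; magnitude 32.74 rad/s.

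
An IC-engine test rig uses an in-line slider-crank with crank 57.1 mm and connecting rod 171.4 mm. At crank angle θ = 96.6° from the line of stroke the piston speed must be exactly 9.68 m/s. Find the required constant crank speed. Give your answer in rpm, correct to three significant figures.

For an in-line slider-crank, |v_piston| = rω|sinθ|·[1 + r cosθ/√(L² − r² sin²θ)].
With r = 0.0571 m, L = 0.1714 m, θ = 96.6°: the bracketed kinematic factor |dx/dθ| = 0.05442 m.
ω = v/|dx/dθ| = 9.68/0.05442 = 177.88 rad/s.
N = 60ω/(2π) = 1698.6 rpm.

1700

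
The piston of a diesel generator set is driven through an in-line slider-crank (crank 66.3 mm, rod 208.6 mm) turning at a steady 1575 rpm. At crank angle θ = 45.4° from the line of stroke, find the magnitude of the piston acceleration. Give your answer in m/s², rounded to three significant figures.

ω = 2π·1575/60 = 164.9 rad/s
x(θ) = r cosθ + √(L² − r² sin²θ); with ω constant, a = ω²·d²x/dθ².
d²x/dθ² = −r cosθ − r²(cos2θ)/√u − r⁴ sin²2θ/(4u^{3/2}),  u = L² − r² sin²θ = 0.0412854 m².
Substituting r = 0.0663 m, L = 0.2086 m, θ = 45.4°: d²x/dθ² = -0.046826 m.
a = ω²·d²x/dθ² = (164.9)²·(-0.046826) = -1273.8 m/s²;  |a| = 1273.8 m/s².

1270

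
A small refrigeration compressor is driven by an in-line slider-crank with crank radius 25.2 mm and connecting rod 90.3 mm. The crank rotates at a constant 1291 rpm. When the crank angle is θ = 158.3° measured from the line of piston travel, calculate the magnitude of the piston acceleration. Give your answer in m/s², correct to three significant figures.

333

ω = 2π·1291/60 = 135.2 rad/s
x(θ) = r cosθ + √(L² − r² sin²θ); with ω constant, a = ω²·d²x/dθ².
d²x/dθ² = −r cosθ − r²(cos2θ)/√u − r⁴ sin²2θ/(4u^{3/2}),  u = L² − r² sin²θ = 0.00806727 m².
Substituting r = 0.0252 m, L = 0.0903 m, θ = 158.3°: d²x/dθ² = +0.018211 m.
a = ω²·d²x/dθ² = (135.2)²·(+0.018211) = +332.85 m/s²;  |a| = 332.85 m/s².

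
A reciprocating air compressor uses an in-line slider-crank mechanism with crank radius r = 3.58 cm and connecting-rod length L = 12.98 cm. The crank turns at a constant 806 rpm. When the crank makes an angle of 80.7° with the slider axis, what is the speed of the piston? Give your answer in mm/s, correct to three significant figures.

3120

ω = 2π·806/60 = 84.4 rad/s
For an in-line slider-crank, x = r cosθ + √(L² − r² sin²θ), so v = −rω sinθ·[1 + r cosθ/√(L² − r² sin²θ)].
With r = 0.0358 m, L = 0.1298 m, θ = 80.7°: √(L² − r² sin²θ) = 0.1249 m.
v = −0.0358·84.4·0.98686·[1 + 0.0358·0.16160/0.1249] = -3.1201 m/s.
|v| = 3.1201 m/s = 3120.1 mm/s.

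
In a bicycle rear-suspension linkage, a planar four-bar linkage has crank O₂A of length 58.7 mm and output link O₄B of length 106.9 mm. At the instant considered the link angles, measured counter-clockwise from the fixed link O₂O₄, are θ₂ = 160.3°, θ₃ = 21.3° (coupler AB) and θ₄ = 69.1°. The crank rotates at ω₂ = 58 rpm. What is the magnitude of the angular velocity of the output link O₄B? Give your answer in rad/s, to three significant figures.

2.95

ω₂ = 6.074 rad/s (from 58 rpm).
Differentiating the loop-closure r₂e^{iθ₂}+r₃e^{iθ₃}=r₁+r₄e^{iθ₄} gives r₂ω₂e^{iθ₂}+r₃ω₃e^{iθ₃}=r₄ω₄e^{iθ₄}.
Eliminating the other unknown: ω₄ = r₂ω₂ sin(θ₂−θ₃) / [r₄ sin(θ₄−θ₃)].
Numerator sine = +0.65606; denominator sine = +0.74080.
Result = 0.0587·6.074·(+0.65606) / (0.1069·(+0.74080)) = +2.9536 rad/s; magnitude 2.9536 rad/s.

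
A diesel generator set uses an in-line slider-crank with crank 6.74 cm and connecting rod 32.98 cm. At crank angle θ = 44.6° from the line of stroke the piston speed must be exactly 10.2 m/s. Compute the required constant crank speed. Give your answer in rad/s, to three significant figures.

188

For an in-line slider-crank, |v_piston| = rω|sinθ|·[1 + r cosθ/√(L² − r² sin²θ)].
With r = 0.0674 m, L = 0.3298 m, θ = 44.6°: the bracketed kinematic factor |dx/dθ| = 0.054284 m.
ω = v/|dx/dθ| = 10.2/0.054284 = 187.9 rad/s.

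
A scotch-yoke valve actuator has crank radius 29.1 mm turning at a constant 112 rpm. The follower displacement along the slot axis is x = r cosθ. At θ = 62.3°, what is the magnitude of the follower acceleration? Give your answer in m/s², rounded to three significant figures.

1.86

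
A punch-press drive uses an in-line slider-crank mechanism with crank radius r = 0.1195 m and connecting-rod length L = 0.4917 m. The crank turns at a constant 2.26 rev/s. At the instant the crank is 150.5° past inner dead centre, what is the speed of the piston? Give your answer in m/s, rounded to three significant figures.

0.658

ω = 2π·2.26 = 14.2 rad/s
For an in-line slider-crank, x = r cosθ + √(L² − r² sin²θ), so v = −rω sinθ·[1 + r cosθ/√(L² − r² sin²θ)].
With r = 0.1195 m, L = 0.4917 m, θ = 150.5°: √(L² − r² sin²θ) = 0.48817 m.
v = −0.1195·14.2·0.49242·[1 + 0.1195·-0.87036/0.48817] = -0.65756 m/s.
|v| = 0.65756 m/s.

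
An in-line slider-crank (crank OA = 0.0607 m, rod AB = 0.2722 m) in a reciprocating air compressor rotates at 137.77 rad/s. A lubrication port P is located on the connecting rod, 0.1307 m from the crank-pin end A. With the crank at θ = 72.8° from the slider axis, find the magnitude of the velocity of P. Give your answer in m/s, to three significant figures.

8.35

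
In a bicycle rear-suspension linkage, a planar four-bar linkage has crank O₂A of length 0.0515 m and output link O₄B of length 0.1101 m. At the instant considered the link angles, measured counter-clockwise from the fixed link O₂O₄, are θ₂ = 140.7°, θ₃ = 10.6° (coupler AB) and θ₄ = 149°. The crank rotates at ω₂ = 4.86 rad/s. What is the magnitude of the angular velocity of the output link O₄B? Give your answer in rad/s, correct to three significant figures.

ω₂ = 4.86 rad/s
Differentiating the loop-closure r₂e^{iθ₂}+r₃e^{iθ₃}=r₁+r₄e^{iθ₄} gives r₂ω₂e^{iθ₂}+r₃ω₃e^{iθ₃}=r₄ω₄e^{iθ₄}.
Eliminating the other unknown: ω₄ = r₂ω₂ sin(θ₂−θ₃) / [r₄ sin(θ₄−θ₃)].
Numerator sine = +0.76492; denominator sine = +0.66393.
Result = 0.0515·4.86·(+0.76492) / (0.1101·(+0.66393)) = +2.6191 rad/s; magnitude 2.6191 rad/s.

2.62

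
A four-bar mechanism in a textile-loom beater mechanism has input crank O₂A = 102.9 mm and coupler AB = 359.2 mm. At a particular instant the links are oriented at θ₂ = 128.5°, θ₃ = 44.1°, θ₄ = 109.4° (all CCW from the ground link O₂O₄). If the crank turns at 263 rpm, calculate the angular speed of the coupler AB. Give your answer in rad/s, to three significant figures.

ω₂ = 27.54 rad/s (from 263 rpm).
Differentiating the loop-closure r₂e^{iθ₂}+r₃e^{iθ₃}=r₁+r₄e^{iθ₄} gives r₂ω₂e^{iθ₂}+r₃ω₃e^{iθ₃}=r₄ω₄e^{iθ₄}.
Eliminating the other unknown: ω₃ = r₂ω₂ sin(θ₄−θ₂) / [r₃ sin(θ₃−θ₄)].
Numerator sine = -0.32722; denominator sine = -0.90851.
Result = 0.1029·27.54·(-0.32722) / (0.3592·(-0.90851)) = +2.8417 rad/s; magnitude 2.8417 rad/s.

2.84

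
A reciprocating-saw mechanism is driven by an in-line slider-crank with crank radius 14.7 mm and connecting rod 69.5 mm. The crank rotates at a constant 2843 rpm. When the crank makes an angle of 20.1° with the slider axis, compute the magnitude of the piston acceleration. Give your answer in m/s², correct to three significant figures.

1440

ω = 2π·2843/60 = 297.7 rad/s
x(θ) = r cosθ + √(L² − r² sin²θ); with ω constant, a = ω²·d²x/dθ².
d²x/dθ² = −r cosθ − r²(cos2θ)/√u − r⁴ sin²2θ/(4u^{3/2}),  u = L² − r² sin²θ = 0.00480473 m².
Substituting r = 0.0147 m, L = 0.0695 m, θ = 20.1°: d²x/dθ² = -0.0162 m.
a = ω²·d²x/dθ² = (297.7)²·(-0.0162) = -1435.9 m/s²;  |a| = 1435.9 m/s².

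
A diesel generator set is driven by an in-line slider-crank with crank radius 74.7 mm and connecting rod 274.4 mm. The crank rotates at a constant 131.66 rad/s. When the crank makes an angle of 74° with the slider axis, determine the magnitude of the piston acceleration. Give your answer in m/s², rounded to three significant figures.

ω = 131.7 rad/s
x(θ) = r cosθ + √(L² − r² sin²θ); with ω constant, a = ω²·d²x/dθ².
d²x/dθ² = −r cosθ − r²(cos2θ)/√u − r⁴ sin²2θ/(4u^{3/2}),  u = L² − r² sin²θ = 0.0701392 m².
Substituting r = 0.0747 m, L = 0.2744 m, θ = 74°: d²x/dθ² = -0.0028396 m.
a = ω²·d²x/dθ² = (131.7)²·(-0.0028396) = -49.222 m/s²;  |a| = 49.222 m/s².

49.2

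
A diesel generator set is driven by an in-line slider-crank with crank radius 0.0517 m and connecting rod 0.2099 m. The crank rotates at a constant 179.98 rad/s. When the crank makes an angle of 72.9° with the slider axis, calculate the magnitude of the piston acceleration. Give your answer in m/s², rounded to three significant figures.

144

ω = 180 rad/s
x(θ) = r cosθ + √(L² − r² sin²θ); with ω constant, a = ω²·d²x/dθ².
d²x/dθ² = −r cosθ − r²(cos2θ)/√u − r⁴ sin²2θ/(4u^{3/2}),  u = L² − r² sin²θ = 0.0416162 m².
Substituting r = 0.0517 m, L = 0.2099 m, θ = 72.9°: d²x/dθ² = -0.0044316 m.
a = ω²·d²x/dθ² = (180)²·(-0.0044316) = -143.55 m/s²;  |a| = 143.55 m/s².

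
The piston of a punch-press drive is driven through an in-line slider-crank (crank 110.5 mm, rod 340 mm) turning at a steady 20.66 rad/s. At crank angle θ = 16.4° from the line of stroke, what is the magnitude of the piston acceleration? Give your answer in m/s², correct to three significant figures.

58.3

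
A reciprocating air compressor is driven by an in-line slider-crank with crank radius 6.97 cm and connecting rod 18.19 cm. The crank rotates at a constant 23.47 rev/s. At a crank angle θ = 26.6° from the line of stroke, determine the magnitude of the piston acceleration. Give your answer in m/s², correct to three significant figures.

1720

ω = 2π·23.5 = 147.5 rad/s
x(θ) = r cosθ + √(L² − r² sin²θ); with ω constant, a = ω²·d²x/dθ².
d²x/dθ² = −r cosθ − r²(cos2θ)/√u − r⁴ sin²2θ/(4u^{3/2}),  u = L² − r² sin²θ = 0.0321136 m².
Substituting r = 0.0697 m, L = 0.1819 m, θ = 26.6°: d²x/dθ² = -0.079219 m.
a = ω²·d²x/dθ² = (147.5)²·(-0.079219) = -1722.7 m/s²;  |a| = 1722.7 m/s².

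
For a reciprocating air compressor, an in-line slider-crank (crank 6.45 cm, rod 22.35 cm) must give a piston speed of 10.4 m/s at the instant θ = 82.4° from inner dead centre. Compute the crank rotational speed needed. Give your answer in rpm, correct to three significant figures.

For an in-line slider-crank, |v_piston| = rω|sinθ|·[1 + r cosθ/√(L² − r² sin²θ)].
With r = 0.0645 m, L = 0.2235 m, θ = 82.4°: the bracketed kinematic factor |dx/dθ| = 0.06648 m.
ω = v/|dx/dθ| = 10.4/0.06648 = 156.44 rad/s.
N = 60ω/(2π) = 1493.9 rpm.

1490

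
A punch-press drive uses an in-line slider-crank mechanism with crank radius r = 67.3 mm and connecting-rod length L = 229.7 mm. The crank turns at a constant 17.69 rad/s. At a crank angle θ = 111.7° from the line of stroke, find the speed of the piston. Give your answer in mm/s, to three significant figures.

ω = 17.69 rad/s
For an in-line slider-crank, x = r cosθ + √(L² − r² sin²θ), so v = −rω sinθ·[1 + r cosθ/√(L² − r² sin²θ)].
With r = 0.0673 m, L = 0.2297 m, θ = 111.7°: √(L² − r² sin²θ) = 0.22102 m.
v = −0.0673·17.69·0.92913·[1 + 0.0673·-0.36975/0.22102] = -0.98163 m/s.
|v| = 0.98163 m/s = 981.63 mm/s.

982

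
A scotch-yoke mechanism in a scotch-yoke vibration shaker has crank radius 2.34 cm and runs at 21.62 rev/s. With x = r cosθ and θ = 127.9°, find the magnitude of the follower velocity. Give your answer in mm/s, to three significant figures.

ω = 135.8 rad/s (from 21.62 rev/s).
x = r cosθ ⇒ ẋ = −rω sinθ.
|v| = rω|sinθ| = 0.0234·135.8·|sin 127.9°| = 2.5083 m/s = 2508.3 mm/s.

2510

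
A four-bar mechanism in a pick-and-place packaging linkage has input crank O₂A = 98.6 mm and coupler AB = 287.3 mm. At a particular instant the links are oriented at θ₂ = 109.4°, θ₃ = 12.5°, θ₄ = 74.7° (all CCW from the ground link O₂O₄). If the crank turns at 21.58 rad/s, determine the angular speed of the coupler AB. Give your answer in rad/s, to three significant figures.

4.77

ω₂ = 21.58 rad/s
Differentiating the loop-closure r₂e^{iθ₂}+r₃e^{iθ₃}=r₁+r₄e^{iθ₄} gives r₂ω₂e^{iθ₂}+r₃ω₃e^{iθ₃}=r₄ω₄e^{iθ₄}.
Eliminating the other unknown: ω₃ = r₂ω₂ sin(θ₄−θ₂) / [r₃ sin(θ₃−θ₄)].
Numerator sine = -0.56928; denominator sine = -0.88458.
Result = 0.0986·21.58·(-0.56928) / (0.2873·(-0.88458)) = +4.7663 rad/s; magnitude 4.7663 rad/s.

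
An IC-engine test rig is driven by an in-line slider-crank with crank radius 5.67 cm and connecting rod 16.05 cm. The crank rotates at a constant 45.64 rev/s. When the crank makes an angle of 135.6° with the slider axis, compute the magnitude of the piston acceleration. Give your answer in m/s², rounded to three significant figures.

3240

ω = 2π·45.6 = 286.8 rad/s
x(θ) = r cosθ + √(L² − r² sin²θ); with ω constant, a = ω²·d²x/dθ².
d²x/dθ² = −r cosθ − r²(cos2θ)/√u − r⁴ sin²2θ/(4u^{3/2}),  u = L² − r² sin²θ = 0.0241865 m².
Substituting r = 0.0567 m, L = 0.1605 m, θ = 135.6°: d²x/dθ² = +0.039391 m.
a = ω²·d²x/dθ² = (286.8)²·(+0.039391) = +3239.3 m/s²;  |a| = 3239.3 m/s².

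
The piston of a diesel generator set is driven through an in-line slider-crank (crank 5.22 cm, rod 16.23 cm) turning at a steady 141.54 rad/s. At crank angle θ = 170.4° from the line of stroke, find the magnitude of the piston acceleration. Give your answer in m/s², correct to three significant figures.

712

ω = 141.5 rad/s
x(θ) = r cosθ + √(L² − r² sin²θ); with ω constant, a = ω²·d²x/dθ².
d²x/dθ² = −r cosθ − r²(cos2θ)/√u − r⁴ sin²2θ/(4u^{3/2}),  u = L² − r² sin²θ = 0.0262655 m².
Substituting r = 0.0522 m, L = 0.1623 m, θ = 170.4°: d²x/dθ² = +0.035544 m.
a = ω²·d²x/dθ² = (141.5)²·(+0.035544) = +712.07 m/s²;  |a| = 712.07 m/s².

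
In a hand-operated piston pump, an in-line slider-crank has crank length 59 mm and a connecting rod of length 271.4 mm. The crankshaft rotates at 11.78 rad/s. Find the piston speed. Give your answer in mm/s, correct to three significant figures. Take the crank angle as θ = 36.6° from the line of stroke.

ω = 11.78 rad/s
For an in-line slider-crank, x = r cosθ + √(L² − r² sin²θ), so v = −rω sinθ·[1 + r cosθ/√(L² − r² sin²θ)].
With r = 0.059 m, L = 0.2714 m, θ = 36.6°: √(L² − r² sin²θ) = 0.26911 m.
v = −0.059·11.78·0.59622·[1 + 0.059·0.80282/0.26911] = -0.48732 m/s.
|v| = 0.48732 m/s = 487.32 mm/s.

487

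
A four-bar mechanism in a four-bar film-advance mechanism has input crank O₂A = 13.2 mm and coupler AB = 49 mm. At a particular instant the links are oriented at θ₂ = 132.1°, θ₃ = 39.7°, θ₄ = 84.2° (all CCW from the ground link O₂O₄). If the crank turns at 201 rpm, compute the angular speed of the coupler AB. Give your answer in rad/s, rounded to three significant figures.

6.00

ω₂ = 21.05 rad/s (from 201 rpm).
Differentiating the loop-closure r₂e^{iθ₂}+r₃e^{iθ₃}=r₁+r₄e^{iθ₄} gives r₂ω₂e^{iθ₂}+r₃ω₃e^{iθ₃}=r₄ω₄e^{iθ₄}.
Eliminating the other unknown: ω₃ = r₂ω₂ sin(θ₄−θ₂) / [r₃ sin(θ₃−θ₄)].
Numerator sine = -0.74198; denominator sine = -0.70091.
Result = 0.0132·21.05·(-0.74198) / (0.049·(-0.70091)) = +6.0025 rad/s; magnitude 6.0025 rad/s.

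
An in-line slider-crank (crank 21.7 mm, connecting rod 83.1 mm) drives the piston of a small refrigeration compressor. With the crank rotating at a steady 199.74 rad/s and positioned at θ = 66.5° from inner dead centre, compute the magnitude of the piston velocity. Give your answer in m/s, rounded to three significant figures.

ω = 199.7 rad/s
For an in-line slider-crank, x = r cosθ + √(L² − r² sin²θ), so v = −rω sinθ·[1 + r cosθ/√(L² − r² sin²θ)].
With r = 0.0217 m, L = 0.0831 m, θ = 66.5°: √(L² − r² sin²θ) = 0.080682 m.
v = −0.0217·199.7·0.91706·[1 + 0.0217·0.39875/0.080682] = -4.4012 m/s.
|v| = 4.4012 m/s.

4.40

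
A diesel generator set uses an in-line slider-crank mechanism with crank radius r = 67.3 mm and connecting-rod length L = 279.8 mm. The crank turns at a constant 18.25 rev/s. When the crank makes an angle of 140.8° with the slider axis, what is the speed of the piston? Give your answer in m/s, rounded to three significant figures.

3.96

ω = 2π·18.2 = 114.7 rad/s
For an in-line slider-crank, x = r cosθ + √(L² − r² sin²θ), so v = −rω sinθ·[1 + r cosθ/√(L² − r² sin²θ)].
With r = 0.0673 m, L = 0.2798 m, θ = 140.8°: √(L² − r² sin²θ) = 0.27655 m.
v = −0.0673·114.7·0.63203·[1 + 0.0673·-0.77494/0.27655] = -3.9576 m/s.
|v| = 3.9576 m/s.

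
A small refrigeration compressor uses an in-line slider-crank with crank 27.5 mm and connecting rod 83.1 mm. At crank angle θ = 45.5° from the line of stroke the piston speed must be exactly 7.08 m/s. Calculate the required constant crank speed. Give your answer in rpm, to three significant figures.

2780

For an in-line slider-crank, |v_piston| = rω|sinθ|·[1 + r cosθ/√(L² − r² sin²θ)].
With r = 0.0275 m, L = 0.0831 m, θ = 45.5°: the bracketed kinematic factor |dx/dθ| = 0.024296 m.
ω = v/|dx/dθ| = 7.08/0.024296 = 291.4 rad/s.
N = 60ω/(2π) = 2782.7 rpm.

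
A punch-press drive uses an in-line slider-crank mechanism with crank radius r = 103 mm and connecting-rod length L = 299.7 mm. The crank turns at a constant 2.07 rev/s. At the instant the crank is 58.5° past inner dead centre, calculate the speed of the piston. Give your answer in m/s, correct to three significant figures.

ω = 2π·2.07 = 13.01 rad/s
For an in-line slider-crank, x = r cosθ + √(L² − r² sin²θ), so v = −rω sinθ·[1 + r cosθ/√(L² − r² sin²θ)].
With r = 0.103 m, L = 0.2997 m, θ = 58.5°: √(L² − r² sin²θ) = 0.28654 m.
v = −0.103·13.01·0.85264·[1 + 0.103·0.52250/0.28654] = -1.3568 m/s.
|v| = 1.3568 m/s.

1.36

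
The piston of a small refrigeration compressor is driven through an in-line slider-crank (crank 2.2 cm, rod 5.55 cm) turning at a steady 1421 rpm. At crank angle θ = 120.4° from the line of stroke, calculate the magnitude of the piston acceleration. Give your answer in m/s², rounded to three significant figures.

340

ω = 2π·1421/60 = 148.8 rad/s
x(θ) = r cosθ + √(L² − r² sin²θ); with ω constant, a = ω²·d²x/dθ².
d²x/dθ² = −r cosθ − r²(cos2θ)/√u − r⁴ sin²2θ/(4u^{3/2}),  u = L² − r² sin²θ = 0.00272019 m².
Substituting r = 0.022 m, L = 0.0555 m, θ = 120.4°: d²x/dθ² = +0.015346 m.
a = ω²·d²x/dθ² = (148.8)²·(+0.015346) = +339.8 m/s²;  |a| = 339.8 m/s².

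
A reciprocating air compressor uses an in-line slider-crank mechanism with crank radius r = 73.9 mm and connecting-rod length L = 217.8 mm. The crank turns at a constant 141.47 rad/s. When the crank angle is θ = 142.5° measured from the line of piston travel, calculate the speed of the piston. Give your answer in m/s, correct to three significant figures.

4.61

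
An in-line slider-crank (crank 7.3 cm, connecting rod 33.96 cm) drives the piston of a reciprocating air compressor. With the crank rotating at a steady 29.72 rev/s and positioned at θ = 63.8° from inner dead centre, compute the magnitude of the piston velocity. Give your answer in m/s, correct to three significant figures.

ω = 2π·29.7 = 186.7 rad/s
For an in-line slider-crank, x = r cosθ + √(L² − r² sin²θ), so v = −rω sinθ·[1 + r cosθ/√(L² − r² sin²θ)].
With r = 0.073 m, L = 0.3396 m, θ = 63.8°: √(L² − r² sin²θ) = 0.33322 m.
v = −0.073·186.7·0.89726·[1 + 0.073·0.44151/0.33322] = -13.414 m/s.
|v| = 13.414 m/s.

13.4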